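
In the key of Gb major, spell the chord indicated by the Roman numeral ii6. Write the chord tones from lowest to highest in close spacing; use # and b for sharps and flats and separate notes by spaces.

Cb Eb Ab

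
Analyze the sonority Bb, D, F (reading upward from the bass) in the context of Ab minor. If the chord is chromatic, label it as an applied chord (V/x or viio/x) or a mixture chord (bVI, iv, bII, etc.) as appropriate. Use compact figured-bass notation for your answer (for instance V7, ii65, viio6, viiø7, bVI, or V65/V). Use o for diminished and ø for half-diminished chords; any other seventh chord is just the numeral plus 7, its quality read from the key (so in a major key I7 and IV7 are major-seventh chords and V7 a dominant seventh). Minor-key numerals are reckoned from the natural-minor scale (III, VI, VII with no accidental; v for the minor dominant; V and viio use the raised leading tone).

Stacked in thirds the chord is Bb-D-F: a major triad on Bb.
Bb is not a diatonic chord root with this quality in Ab minor, but it lies a perfect fifth above Eb (V), so the chord functions as an applied dominant of V.

V/V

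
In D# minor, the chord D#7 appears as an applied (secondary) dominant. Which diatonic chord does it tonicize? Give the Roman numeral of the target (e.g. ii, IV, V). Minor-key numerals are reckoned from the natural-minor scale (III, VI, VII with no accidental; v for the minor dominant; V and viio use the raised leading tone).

iv

The chord is a dominant seventh chord on D#.
A dominant resolves down a perfect fifth: D# → G#. In D# minor, G# is scale degree 4, i.e. iv.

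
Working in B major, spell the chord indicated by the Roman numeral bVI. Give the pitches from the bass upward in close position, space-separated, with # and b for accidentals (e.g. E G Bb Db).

G B D

bVI is a major triad on the lowered sixth degree, borrowed from the parallel minor. In B major that root is G.
So the chord is G-B-D, a major triad.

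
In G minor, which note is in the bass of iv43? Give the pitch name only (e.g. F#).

iv in G minor has root C; the chord is C-Eb-G-Bb.
The figure 43 means second inversion — the fifth is in the bass.

G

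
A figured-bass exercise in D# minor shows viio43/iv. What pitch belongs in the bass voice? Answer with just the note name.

C#

The applied chord viio43/iv is rooted on F##: F##-A#-C#-E.
The figure 43 means second inversion — the fifth is in the bass.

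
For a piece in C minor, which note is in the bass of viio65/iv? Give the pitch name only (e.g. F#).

G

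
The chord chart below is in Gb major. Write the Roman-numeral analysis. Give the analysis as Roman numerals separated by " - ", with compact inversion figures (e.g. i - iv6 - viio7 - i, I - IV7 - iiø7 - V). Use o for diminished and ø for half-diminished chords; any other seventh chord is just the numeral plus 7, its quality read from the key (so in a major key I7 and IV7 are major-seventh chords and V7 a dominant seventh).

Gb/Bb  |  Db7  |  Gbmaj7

Gb/Bb: major triad on Gb = scale degree 1 → I6.
Db7 has root Db, degree 5 in Gb major, so V7.
Gbmaj7: root Gb is the tonic; major seventh chord there is I7.

I6 - V7 - I7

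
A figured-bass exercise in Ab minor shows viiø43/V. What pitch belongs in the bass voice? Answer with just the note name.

Ab

The applied chord viiø43/V is rooted on D: D-F-Ab-C.
The figure 43 means second inversion — the fifth is in the bass.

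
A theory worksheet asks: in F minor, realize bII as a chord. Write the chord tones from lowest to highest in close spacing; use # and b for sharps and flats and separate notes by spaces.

Gb Bb Db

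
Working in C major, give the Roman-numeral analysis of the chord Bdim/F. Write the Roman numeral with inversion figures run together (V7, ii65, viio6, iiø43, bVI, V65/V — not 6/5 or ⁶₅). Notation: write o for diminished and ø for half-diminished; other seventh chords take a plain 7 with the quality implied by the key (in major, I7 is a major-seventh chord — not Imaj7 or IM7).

Stacked in thirds the chord is B-D-F: a diminished triad on B.
B is scale degree 7 in C major, and a diminished triad on that degree is written viio.
With F in the bass the chord is in second inversion, so the figured bass is 64.

viio64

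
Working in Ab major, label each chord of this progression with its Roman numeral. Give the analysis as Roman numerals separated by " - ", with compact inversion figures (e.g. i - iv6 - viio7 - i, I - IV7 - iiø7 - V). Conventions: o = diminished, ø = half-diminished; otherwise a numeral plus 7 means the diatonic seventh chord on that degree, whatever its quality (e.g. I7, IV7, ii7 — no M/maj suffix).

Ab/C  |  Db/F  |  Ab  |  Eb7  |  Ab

I6 - IV6 - I - V7 - I

Ab/C: root Ab is the tonic; major triad there is I6.
Db/F: root Db is the subdominant; major triad there is IV6.
Ab: root Ab is the tonic; major triad there is I.
Eb7: root Eb is the dominant; dominant seventh chord there is V7.
Ab: root Ab is the tonic; major triad there is I.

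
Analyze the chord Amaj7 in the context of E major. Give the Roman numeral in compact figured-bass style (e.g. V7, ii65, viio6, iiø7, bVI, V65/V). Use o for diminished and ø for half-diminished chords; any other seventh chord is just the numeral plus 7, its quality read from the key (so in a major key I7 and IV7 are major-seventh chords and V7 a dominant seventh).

The pitches A-C#-E-G# form a major seventh chord rooted on A.
In E major, A is the subdominant; the diatonic major seventh chord there is IV7.

IV7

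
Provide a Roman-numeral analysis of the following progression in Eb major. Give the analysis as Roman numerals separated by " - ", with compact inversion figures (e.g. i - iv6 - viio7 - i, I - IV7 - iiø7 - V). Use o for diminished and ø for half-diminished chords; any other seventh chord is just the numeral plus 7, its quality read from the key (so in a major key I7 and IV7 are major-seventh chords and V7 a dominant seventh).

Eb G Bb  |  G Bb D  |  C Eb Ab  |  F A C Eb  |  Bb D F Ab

I - iii - IV6 - V7/V - V7

Eb-G-Bb: root Eb is the tonic; major triad there is I.
G-Bb-D: root G is the mediant; minor triad there is iii.
C-Eb-Ab has root Ab, degree 4 in Eb major, so IV6.
F-A-C-Eb is the secondary dominant of V (dominant seventh chord on F): V7/V.
Bb-D-F-Ab has root Bb, degree 5 in Eb major, so V7.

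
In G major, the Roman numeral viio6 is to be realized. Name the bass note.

A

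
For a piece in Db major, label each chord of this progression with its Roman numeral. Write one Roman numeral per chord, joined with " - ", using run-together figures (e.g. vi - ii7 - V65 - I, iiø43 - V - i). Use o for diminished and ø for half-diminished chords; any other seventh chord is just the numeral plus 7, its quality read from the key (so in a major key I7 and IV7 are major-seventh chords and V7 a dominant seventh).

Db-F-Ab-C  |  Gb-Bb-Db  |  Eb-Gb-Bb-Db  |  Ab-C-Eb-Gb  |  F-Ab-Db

Db-F-Ab-C: major seventh chord on Db = scale degree 1 → I7.
Gb-Bb-Db: major triad on Gb = scale degree 4 → IV.
Eb-Gb-Bb-Db: root Eb is the supertonic; minor seventh chord there is ii7.
Ab-C-Eb-Gb has root Ab, degree 5 in Db major, so V7.
F-Ab-Db: major triad on Db = scale degree 1 → I6.

I7 - IV - ii7 - V7 - I6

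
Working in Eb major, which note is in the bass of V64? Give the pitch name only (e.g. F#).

F

V in Eb major has root Bb; the chord is Bb-D-F.
The figure 64 means second inversion — the fifth is in the bass.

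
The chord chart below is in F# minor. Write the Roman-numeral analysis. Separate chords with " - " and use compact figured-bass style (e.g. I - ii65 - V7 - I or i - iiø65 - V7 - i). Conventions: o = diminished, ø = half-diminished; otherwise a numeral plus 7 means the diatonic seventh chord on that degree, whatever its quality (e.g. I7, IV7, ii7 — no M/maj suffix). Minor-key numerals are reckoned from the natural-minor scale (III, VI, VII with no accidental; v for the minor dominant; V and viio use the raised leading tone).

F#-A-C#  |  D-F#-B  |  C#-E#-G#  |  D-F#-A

i - iv6 - V - VI

F#-A-C#: root F# is the tonic; minor triad there is i.
D-F#-B has root B, degree 4 in F# minor, so iv6.
C#-E#-G#: major triad on C# = scale degree 5 → V.
D-F#-A has root D, degree 6 in F# minor, so VI.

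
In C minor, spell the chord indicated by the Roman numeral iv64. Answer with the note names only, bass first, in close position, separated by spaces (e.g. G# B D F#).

C F Ab

The numeral's case and figure indicate a minor triad. In C minor its root, the fourth degree, is F.
That chord is spelled F-Ab-C.
The figured bass 64 indicates second inversion, placing the fifth (C) in the bass: C-F-Ab.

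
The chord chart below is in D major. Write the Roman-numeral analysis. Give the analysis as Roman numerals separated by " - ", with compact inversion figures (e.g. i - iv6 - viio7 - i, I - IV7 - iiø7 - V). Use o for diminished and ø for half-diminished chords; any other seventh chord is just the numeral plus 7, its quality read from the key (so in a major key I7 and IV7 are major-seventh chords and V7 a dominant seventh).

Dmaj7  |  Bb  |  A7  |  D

I7 - bVI - V7 - I

Dmaj7 has root D, degree 1 in D major, so I7.
Bb is non-diatonic — bVI, a mixture chord from D minor.
A7: root A is the dominant; dominant seventh chord there is V7.
D: root D is the tonic; major triad there is I.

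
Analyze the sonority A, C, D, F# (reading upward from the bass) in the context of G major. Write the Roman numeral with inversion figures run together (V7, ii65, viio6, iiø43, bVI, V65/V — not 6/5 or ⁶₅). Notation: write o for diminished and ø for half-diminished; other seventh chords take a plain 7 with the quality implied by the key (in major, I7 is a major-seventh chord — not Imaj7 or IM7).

Stacked in thirds the chord is D-F#-A-C: a dominant seventh chord on D.
In G major, D is the dominant; the diatonic dominant seventh chord there is V7.
With A in the bass the chord is in second inversion, so the figured bass is 43.

V43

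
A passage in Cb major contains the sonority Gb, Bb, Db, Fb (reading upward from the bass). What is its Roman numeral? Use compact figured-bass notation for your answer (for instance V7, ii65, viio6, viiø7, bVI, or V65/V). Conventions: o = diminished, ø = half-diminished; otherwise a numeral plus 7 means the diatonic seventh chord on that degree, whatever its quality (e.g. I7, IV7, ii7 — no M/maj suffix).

V7

Stacked in thirds the chord is Gb-Bb-Db-Fb: a dominant seventh chord on Gb.
In Cb major, Gb is the dominant; the diatonic dominant seventh chord there is V7.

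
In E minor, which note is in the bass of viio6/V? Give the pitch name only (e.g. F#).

The applied chord viio6/V is rooted on A#: A#-C#-E.
The figure 6 means first inversion — the third is in the bass.

C#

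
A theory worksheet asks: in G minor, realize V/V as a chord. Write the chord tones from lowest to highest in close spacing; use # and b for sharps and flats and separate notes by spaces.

A C# E

The slash means an applied dominant: we want the dominant of V. In G minor, V is D major, and its dominant is built on A.
Building a major triad on A gives A-C#-E.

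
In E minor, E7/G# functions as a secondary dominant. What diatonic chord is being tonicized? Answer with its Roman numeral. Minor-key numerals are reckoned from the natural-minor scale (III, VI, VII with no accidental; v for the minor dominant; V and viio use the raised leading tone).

iv

The chord is a dominant seventh chord on E.
A dominant resolves down a perfect fifth: E → A. In E minor, A is scale degree 4, i.e. iv.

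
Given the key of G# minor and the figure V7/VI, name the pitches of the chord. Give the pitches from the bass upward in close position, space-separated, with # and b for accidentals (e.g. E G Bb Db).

V7/VI is a secondary dominant — the dominant seventh of VI. VI in G# minor is E, so the applied chord's root is B, a perfect fifth above.
Building a dominant seventh chord on B gives B-D#-F#-A.

B D# F# A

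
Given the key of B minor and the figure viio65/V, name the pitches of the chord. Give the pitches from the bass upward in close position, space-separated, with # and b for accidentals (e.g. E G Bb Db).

G# B D E#

The slash marks an applied leading-tone chord: viio of V. In B minor, V is F#, so the leading tone to it is E#, a half step below.
Building a fully diminished seventh chord on E# gives E#-G#-B-D.
With the 65 figure the chord is in first inversion; from the bass G# upward in close position it reads G#-B-D-E#.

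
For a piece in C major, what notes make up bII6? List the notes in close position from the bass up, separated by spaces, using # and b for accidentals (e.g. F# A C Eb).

F Ab Db

bII6 is the Neapolitan sixth — a major triad on the lowered second degree, here in its customary first inversion. In C major that root is Db.
So the chord is Db-F-Ab.
The figured bass 6 indicates first inversion, placing the third (F) in the bass: F-Ab-Db.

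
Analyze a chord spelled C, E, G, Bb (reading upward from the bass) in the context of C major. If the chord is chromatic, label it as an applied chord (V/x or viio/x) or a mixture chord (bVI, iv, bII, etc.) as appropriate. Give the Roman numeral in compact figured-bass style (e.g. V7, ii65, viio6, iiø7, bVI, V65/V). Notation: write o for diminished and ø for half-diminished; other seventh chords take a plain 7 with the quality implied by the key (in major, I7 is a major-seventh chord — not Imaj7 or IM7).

V7/IV

Stacked in thirds the chord is C-E-G-Bb: a dominant seventh chord on C.
C is not a diatonic chord root with this quality in C major, but it lies a perfect fifth above F (IV), so the chord functions as an applied dominant of IV.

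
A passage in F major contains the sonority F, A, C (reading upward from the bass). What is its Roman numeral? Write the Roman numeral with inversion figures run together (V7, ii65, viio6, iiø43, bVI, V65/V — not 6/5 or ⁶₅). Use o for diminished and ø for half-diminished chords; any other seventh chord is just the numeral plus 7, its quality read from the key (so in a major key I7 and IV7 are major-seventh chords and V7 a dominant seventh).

I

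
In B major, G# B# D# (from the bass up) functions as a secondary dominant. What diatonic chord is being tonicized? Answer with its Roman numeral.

ii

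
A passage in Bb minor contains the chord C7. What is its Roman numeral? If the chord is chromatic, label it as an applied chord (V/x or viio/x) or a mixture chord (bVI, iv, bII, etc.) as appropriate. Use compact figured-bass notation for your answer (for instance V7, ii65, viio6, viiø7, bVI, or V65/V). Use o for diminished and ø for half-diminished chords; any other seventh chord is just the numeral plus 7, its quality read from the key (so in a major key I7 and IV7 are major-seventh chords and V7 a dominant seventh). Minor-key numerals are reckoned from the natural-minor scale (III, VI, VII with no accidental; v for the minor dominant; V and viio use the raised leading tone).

V7/V

The pitches C-E-G-Bb form a dominant seventh chord rooted on C.
C is not a diatonic chord root with this quality in Bb minor, but it lies a perfect fifth above F (V), so the chord functions as an applied dominant of V.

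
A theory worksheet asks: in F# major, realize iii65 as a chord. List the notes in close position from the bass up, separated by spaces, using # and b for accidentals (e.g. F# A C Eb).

C# E# G# A#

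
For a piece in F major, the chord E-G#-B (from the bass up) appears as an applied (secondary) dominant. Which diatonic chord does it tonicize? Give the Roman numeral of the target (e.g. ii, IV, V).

iii

The chord is a major triad on E.
A dominant resolves down a perfect fifth: E → A. In F major, A is scale degree 3, i.e. iii.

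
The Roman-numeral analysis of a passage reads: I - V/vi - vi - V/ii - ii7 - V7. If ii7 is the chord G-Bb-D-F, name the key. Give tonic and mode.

F major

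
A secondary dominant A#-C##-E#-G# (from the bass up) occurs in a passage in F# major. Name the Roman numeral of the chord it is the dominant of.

vi

The chord is a dominant seventh chord on A#.
A dominant resolves down a perfect fifth: A# → D#. In F# major, D# is scale degree 6, i.e. vi.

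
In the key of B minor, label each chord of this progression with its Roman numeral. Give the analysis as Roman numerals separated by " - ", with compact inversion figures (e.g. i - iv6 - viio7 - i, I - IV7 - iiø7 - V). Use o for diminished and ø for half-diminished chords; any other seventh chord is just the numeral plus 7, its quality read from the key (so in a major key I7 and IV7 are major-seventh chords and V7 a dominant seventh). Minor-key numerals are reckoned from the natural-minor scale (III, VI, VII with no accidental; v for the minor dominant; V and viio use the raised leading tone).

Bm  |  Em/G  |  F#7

Bm has root B, degree 1 in B minor, so i.
Em/G: minor triad on E = scale degree 4 → iv6.
F#7: dominant seventh chord on F# = scale degree 5 → V7.

i - iv6 - V7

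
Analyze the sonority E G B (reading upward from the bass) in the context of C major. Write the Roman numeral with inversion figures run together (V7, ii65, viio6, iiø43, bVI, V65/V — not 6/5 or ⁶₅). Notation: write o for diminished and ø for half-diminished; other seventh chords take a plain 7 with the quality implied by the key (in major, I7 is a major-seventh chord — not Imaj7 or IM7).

Stacked in thirds the chord is E-G-B: a minor triad on E.
In C major, E is the mediant; the diatonic minor triad there is iii.

iii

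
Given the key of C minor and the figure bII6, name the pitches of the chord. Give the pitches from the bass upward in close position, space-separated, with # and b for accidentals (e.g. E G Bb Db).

bII6 is the Neapolitan sixth — a major triad on the lowered second degree, here in its customary first inversion. In C minor that root is Db.
So the chord is Db-F-Ab.
The figured bass 6 indicates first inversion, placing the third (F) in the bass: F-Ab-Db.

F Ab Db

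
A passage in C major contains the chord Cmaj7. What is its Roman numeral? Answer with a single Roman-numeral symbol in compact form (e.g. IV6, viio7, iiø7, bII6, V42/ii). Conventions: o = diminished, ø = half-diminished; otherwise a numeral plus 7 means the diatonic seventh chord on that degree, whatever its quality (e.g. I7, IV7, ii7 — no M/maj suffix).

I7

The pitches C-E-G-B form a major seventh chord rooted on C.
C is scale degree 1 in C major, and a major seventh chord on that degree is written I7.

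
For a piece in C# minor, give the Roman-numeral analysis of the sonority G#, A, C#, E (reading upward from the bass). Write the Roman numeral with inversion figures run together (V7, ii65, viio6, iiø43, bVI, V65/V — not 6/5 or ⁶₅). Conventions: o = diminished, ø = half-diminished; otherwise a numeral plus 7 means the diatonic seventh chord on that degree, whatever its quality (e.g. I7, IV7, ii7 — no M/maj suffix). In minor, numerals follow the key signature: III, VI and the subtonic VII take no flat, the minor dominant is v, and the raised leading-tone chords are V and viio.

VI42

The pitches A-C#-E-G# form a major seventh chord rooted on A.
In C# minor, A is the submediant; the diatonic major seventh chord there is VI7.
With G# in the bass the chord is in third inversion, so the figured bass is 42.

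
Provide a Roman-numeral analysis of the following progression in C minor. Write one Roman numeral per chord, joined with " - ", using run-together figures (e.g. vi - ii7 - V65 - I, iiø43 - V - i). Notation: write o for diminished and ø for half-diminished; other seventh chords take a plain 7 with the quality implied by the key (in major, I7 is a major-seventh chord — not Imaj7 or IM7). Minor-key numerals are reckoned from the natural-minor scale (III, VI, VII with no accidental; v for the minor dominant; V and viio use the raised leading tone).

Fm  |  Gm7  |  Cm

iv - v7 - i

Fm: minor triad on F = scale degree 4 → iv.
Gm7 has root G, degree 5 in C minor, so v7.
Cm: minor triad on C = scale degree 1 → i.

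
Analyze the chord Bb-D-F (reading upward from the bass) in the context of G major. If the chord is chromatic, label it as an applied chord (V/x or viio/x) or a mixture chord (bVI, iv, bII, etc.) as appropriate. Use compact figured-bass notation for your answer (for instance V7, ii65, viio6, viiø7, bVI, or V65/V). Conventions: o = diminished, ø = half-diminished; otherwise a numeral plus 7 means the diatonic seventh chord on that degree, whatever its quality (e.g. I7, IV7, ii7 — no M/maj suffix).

The pitches Bb-D-F form a major triad rooted on Bb.
Bb is the lowered third degree of G major (diatonic 3 would be B). This is a major triad on the lowered third degree, borrowed from the parallel minor.

bIII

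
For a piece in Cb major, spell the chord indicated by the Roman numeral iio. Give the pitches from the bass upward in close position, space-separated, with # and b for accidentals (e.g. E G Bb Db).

Db Fb Abb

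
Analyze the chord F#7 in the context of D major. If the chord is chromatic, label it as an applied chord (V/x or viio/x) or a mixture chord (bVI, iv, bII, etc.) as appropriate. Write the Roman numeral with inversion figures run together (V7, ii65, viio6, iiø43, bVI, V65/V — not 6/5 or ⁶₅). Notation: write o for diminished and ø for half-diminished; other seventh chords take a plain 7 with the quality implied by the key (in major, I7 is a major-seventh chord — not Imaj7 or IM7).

V7/vi

Stacked in thirds the chord is F#-A#-C#-E: a dominant seventh chord on F#.
F# is not a diatonic chord root with this quality in D major, but it lies a perfect fifth above B (vi), so the chord functions as an applied dominant of vi.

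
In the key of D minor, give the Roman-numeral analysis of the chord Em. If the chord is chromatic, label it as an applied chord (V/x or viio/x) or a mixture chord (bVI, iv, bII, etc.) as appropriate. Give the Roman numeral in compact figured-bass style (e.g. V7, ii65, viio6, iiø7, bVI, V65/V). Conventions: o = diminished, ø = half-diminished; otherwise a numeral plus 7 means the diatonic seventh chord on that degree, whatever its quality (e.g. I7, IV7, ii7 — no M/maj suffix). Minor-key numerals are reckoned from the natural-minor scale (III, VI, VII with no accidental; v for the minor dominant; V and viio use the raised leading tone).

ii

The pitches E-G-B form a minor triad rooted on E.
E is the second degree of D minor. This is the minor supertonic, borrowed from the parallel major (the Dorian ii).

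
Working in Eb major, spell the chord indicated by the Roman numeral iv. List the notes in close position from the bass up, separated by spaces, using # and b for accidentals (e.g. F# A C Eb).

Ab Cb Eb

iv is the minor subdominant, borrowed from the parallel minor. In Eb major that root is Ab.
So the chord is Ab-Cb-Eb, a minor triad.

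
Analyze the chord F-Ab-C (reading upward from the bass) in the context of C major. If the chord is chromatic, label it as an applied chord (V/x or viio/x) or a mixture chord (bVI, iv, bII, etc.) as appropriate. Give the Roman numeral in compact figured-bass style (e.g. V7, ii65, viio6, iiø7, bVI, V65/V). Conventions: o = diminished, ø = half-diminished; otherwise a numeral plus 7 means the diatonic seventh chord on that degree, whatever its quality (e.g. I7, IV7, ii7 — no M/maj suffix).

iv

Stacked in thirds the chord is F-Ab-C: a minor triad on F.
F is the fourth degree of C major. This is the minor subdominant, borrowed from the parallel minor.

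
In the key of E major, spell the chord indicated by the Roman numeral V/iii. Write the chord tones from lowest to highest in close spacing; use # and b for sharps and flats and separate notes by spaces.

V/iii is a secondary dominant — the dominant triad of iii. iii in E major is G#, so the applied chord's root is D#, a perfect fifth above.
Building a major triad on D# gives D#-F##-A#.

D# F## A#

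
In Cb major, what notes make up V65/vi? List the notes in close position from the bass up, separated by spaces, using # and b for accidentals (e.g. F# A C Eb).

G Bb Db Eb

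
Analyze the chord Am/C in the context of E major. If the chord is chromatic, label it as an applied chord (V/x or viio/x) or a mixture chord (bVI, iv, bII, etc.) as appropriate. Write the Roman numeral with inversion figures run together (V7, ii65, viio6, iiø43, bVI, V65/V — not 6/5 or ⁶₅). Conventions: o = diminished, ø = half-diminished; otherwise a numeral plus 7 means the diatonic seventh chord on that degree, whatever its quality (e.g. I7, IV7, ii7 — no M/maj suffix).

The pitches A-C-E form a minor triad rooted on A.
A is the fourth degree of E major. This is the minor subdominant, borrowed from the parallel minor.
With C in the bass the chord is in first inversion, so the figured bass is 6.

iv6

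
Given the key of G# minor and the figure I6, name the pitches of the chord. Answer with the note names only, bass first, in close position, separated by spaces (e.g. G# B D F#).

B# D# G#

Scale degree 1 in G# minor is G#; here the chord built on it is altered to a major triad. I6 is the major tonic (Picardy third), borrowed from the parallel major.
So the chord is G#-B#-D#, a major triad.
The figured bass 6 indicates first inversion, placing the third (B#) in the bass: B#-D#-G#.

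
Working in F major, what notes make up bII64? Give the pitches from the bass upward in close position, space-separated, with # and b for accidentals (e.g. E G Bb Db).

Db Gb Bb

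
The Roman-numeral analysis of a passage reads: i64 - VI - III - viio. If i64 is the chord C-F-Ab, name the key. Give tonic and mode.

F minor

The anchor chord is a minor triad on F, labeled i64.
If F is scale degree 1 and the mode makes that degree carry a minor triad, the tonic is F and the mode is minor.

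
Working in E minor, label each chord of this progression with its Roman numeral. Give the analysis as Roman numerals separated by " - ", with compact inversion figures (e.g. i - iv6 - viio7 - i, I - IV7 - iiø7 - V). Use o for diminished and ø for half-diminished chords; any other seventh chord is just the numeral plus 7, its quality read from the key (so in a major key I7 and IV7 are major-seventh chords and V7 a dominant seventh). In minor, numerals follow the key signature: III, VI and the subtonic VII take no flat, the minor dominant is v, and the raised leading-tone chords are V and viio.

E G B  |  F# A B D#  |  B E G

i - V43 - i64

E-G-B has root E, degree 1 in E minor, so i.
F#-A-B-D# has root B, degree 5 in E minor, so V43.
B-E-G: root E is the tonic; minor triad there is i64.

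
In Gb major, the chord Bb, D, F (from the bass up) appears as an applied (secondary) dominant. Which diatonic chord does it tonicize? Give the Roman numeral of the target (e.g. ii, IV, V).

The chord is a major triad on Bb.
A dominant resolves down a perfect fifth: Bb → Eb. In Gb major, Eb is scale degree 6, i.e. vi.

vi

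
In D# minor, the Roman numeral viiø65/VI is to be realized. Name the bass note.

C#

The applied chord viiø65/VI is rooted on A#: A#-C#-E-G#.
The figure 65 means first inversion — the third is in the bass.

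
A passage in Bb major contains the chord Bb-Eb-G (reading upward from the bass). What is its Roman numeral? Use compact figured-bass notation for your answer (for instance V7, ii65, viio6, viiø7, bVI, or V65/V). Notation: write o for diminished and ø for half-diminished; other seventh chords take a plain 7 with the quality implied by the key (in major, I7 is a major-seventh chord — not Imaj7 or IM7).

IV64

The pitches Eb-G-Bb form a major triad rooted on Eb.
Eb is scale degree 4 in Bb major, and a major triad on that degree is written IV.
With Bb in the bass the chord is in second inversion, so the figured bass is 64.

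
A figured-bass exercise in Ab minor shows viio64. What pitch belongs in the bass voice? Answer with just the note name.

Db

viio in Ab minor has root G; the chord is G-Bb-Db.
The figure 64 means second inversion — the fifth is in the bass.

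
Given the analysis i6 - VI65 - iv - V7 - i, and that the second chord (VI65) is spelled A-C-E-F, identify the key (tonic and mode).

A minor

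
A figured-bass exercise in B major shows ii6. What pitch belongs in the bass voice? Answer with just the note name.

E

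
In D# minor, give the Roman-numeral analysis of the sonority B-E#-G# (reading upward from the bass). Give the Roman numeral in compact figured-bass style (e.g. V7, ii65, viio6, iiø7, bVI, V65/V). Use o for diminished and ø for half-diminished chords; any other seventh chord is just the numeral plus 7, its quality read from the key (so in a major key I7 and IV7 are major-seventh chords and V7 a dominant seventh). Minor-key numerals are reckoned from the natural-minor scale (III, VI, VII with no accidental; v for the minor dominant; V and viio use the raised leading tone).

The pitches E#-G#-B form a diminished triad rooted on E#.
In D# minor, E# is the supertonic; the diatonic diminished triad there is iio.
With B in the bass the chord is in second inversion, so the figured bass is 64.

iio64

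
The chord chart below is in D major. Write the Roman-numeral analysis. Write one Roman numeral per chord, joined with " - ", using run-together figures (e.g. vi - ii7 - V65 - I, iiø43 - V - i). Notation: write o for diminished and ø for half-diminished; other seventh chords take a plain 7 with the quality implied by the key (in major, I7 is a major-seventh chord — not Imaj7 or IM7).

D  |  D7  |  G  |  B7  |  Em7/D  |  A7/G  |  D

D: root D is the tonic; major triad there is I.
D7 is the secondary dominant of IV (dominant seventh chord on D): V7/IV.
G: major triad on G = scale degree 4 → IV.
B7: a dominant seventh chord on B, the applied dominant of ii → V7/ii.
Em7/D has root E, degree 2 in D major, so ii42.
A7/G: dominant seventh chord on A = scale degree 5 → V42.
D: root D is the tonic; major triad there is I.

I - V7/IV - IV - V7/ii - ii42 - V42 - I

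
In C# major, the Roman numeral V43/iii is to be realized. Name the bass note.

The applied chord V43/iii is rooted on B#: B#-D##-F##-A#.
The figure 43 means second inversion — the fifth is in the bass.

F##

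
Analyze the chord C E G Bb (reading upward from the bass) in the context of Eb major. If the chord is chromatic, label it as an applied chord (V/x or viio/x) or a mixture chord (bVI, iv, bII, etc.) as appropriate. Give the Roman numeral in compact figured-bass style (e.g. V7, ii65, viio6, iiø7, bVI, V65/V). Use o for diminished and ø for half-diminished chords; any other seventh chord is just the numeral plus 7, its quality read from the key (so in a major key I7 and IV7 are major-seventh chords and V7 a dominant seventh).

V7/ii

Stacked in thirds the chord is C-E-G-Bb: a dominant seventh chord on C.
C is not a diatonic chord root with this quality in Eb major, but it lies a perfect fifth above F (ii), so the chord functions as an applied dominant of ii.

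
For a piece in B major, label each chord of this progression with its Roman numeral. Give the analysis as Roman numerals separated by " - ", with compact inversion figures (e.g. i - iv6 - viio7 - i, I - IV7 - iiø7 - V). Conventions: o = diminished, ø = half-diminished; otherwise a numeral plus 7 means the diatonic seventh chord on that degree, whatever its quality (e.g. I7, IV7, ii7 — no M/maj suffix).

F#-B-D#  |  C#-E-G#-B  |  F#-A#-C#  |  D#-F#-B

F#-B-D#: root B is the tonic; major triad there is I64.
C#-E-G#-B has root C#, degree 2 in B major, so ii7.
F#-A#-C#: root F# is the dominant; major triad there is V.
D#-F#-B has root B, degree 1 in B major, so I6.

I64 - ii7 - V - I6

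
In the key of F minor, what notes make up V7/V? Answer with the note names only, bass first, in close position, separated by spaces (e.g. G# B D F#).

The slash means an applied dominant: we want the dominant of V. In F minor, V is C major, and its dominant is built on G.
Building a dominant seventh chord on G gives G-B-D-F.

G B D F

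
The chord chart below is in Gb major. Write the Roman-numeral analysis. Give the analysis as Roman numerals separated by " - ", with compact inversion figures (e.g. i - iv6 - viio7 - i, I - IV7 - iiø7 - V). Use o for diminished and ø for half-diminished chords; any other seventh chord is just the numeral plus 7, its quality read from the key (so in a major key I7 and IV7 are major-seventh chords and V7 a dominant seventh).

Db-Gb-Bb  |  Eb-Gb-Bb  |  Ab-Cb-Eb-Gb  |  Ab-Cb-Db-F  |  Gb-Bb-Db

I64 - vi - ii7 - V43 - I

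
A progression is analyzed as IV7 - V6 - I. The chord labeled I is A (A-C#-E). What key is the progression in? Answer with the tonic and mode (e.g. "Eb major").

A major

The anchor chord is a major triad on A, labeled I.
If A is scale degree 1 and the mode makes that degree carry a major triad, the tonic is A and the mode is major.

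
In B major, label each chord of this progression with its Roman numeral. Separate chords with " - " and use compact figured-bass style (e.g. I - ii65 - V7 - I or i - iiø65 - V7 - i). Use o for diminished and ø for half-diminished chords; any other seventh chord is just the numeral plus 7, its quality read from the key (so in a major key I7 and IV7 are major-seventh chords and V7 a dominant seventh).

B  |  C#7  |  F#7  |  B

I - V7/V - V7 - I

B: root B is the tonic; major triad there is I.
C#7 is the secondary dominant of V (dominant seventh chord on C#): V7/V.
F#7 has root F#, degree 5 in B major, so V7.
B: root B is the tonic; major triad there is I.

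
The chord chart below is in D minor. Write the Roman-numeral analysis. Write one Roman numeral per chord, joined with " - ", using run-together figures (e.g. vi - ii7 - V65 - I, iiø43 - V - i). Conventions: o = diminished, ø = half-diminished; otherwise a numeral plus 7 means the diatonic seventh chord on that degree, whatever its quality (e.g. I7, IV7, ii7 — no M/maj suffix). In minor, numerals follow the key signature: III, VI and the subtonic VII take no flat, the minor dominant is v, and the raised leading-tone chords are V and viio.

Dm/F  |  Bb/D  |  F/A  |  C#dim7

Dm/F has root D, degree 1 in D minor, so i6.
Bb/D has root Bb, degree 6 in D minor, so VI6.
F/A: major triad on F = scale degree 3 → III6.
C#dim7: fully diminished seventh chord on C# = scale degree 7 → viio7.

i6 - VI6 - III6 - viio7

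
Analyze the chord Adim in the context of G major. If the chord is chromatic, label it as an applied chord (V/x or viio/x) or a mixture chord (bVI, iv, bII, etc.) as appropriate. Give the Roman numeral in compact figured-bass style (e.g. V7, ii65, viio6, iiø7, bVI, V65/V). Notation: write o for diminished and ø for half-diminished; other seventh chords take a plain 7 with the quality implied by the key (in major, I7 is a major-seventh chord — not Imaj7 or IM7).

iio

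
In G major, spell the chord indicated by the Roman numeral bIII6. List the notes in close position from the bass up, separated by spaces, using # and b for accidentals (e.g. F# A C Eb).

D F Bb

Scale degree 3 in G major is B; lowering it a half step gives Bb. bIII6 is a major triad on the lowered third degree, borrowed from the parallel minor.
So the chord is Bb-D-F.
The figured bass 6 indicates first inversion, placing the third (D) in the bass: D-F-Bb.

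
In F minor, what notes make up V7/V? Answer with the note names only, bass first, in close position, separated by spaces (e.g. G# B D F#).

G B D F

V7/V is a secondary dominant — the dominant seventh of V. V in F minor is C, so the applied chord's root is G, a perfect fifth above.
Building a dominant seventh chord on G gives G-B-D-F.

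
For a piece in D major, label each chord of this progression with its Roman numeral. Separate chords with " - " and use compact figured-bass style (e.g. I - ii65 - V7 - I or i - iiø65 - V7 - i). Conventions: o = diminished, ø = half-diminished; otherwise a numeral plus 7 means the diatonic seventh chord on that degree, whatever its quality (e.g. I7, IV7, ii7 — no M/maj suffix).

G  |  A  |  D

G: major triad on G = scale degree 4 → IV.
A: major triad on A = scale degree 5 → V.
D: root D is the tonic; major triad there is I.

IV - V - I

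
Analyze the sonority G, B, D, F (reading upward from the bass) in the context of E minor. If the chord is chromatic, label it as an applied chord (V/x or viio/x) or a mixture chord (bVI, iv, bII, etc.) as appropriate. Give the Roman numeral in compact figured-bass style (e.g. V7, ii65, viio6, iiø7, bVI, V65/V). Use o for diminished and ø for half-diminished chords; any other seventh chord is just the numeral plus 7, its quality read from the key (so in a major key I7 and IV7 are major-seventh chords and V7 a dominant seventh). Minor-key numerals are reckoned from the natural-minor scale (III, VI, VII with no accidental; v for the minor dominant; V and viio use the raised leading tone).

Stacked in thirds the chord is G-B-D-F: a dominant seventh chord on G.
G is not a diatonic chord root with this quality in E minor, but it lies a perfect fifth above C (VI), so the chord functions as an applied dominant of VI.

V7/VI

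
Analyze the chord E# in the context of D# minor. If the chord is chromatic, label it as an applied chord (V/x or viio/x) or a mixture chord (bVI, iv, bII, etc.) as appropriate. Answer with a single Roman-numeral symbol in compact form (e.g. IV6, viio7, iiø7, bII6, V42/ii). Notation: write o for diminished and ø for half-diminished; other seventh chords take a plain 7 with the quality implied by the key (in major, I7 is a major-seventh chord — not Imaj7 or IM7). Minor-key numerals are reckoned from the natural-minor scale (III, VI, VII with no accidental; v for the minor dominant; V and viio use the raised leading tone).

V/V

Stacked in thirds the chord is E#-G##-B#: a major triad on E#.
E# is not a diatonic chord root with this quality in D# minor, but it lies a perfect fifth above A# (V), so the chord functions as an applied dominant of V.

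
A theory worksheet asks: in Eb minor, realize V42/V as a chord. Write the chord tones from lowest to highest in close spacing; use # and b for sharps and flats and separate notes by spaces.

Eb F A C

The slash means an applied dominant: we want the dominant of V. In Eb minor, V is Bb major, and its dominant is built on F.
Building a dominant seventh chord on F gives F-A-C-Eb.
With the 42 figure the chord is in third inversion; from the bass Eb upward in close position it reads Eb-F-A-C.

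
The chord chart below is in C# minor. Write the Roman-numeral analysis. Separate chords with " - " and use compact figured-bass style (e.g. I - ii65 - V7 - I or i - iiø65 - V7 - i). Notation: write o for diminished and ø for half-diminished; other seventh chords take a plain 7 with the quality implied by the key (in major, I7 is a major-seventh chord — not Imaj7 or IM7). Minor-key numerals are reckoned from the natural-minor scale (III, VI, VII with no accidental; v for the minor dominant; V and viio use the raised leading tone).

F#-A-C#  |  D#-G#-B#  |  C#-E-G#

F#-A-C# has root F#, degree 4 in C# minor, so iv.
D#-G#-B# has root G#, degree 5 in C# minor, so V64.
C#-E-G#: minor triad on C# = scale degree 1 → i.

iv - V64 - i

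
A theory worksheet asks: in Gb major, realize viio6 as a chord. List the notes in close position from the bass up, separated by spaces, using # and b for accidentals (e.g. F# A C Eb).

Ab Cb F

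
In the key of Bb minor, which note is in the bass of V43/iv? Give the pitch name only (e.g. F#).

F

The applied chord V43/iv is rooted on Bb: Bb-D-F-Ab.
The figure 43 means second inversion — the fifth is in the bass.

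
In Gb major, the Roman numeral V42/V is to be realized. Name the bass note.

Gb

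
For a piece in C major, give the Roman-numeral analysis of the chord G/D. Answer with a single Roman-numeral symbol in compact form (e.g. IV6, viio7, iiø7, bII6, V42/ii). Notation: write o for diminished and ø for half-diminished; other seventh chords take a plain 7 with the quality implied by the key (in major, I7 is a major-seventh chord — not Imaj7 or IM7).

Stacked in thirds the chord is G-B-D: a major triad on G.
In C major, G is the dominant; the diatonic major triad there is V.
With D in the bass the chord is in second inversion, so the figured bass is 64.

V64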